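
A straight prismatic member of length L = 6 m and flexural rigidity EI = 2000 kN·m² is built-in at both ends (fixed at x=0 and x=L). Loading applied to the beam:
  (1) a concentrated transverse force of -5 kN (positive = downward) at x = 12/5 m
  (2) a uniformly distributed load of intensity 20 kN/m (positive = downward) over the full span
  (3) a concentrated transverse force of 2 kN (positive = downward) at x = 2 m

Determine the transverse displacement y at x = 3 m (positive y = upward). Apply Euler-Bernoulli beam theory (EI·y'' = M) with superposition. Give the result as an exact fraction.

y(3) = -9619/300000 m

Load 1 — point force P=-5 kN at a=12/5 m (b=L-a=18/5):
  y_1 = -Pa²(L-x)²(3bL-(3b+a)(L-x))/(6L³EI)  [x>a] = -(-5)·(12/5)²·(6-3)²·(3·(18/5)·6-(3·(18/5)+(12/5))·(6-3))/(6·6³·2000) = 63/25000 m
Load 2 — uniform load w=20 kN/m over full span:
  y_2 = -wx²(L-x)²/(24EI) = -20·3²·(6-3)²/(24·2000) = -27/800 m
Load 3 — point force P=2 kN at a=2 m (b=L-a=4):
  y_3 = -Pa²(L-x)²(3bL-(3b+a)(L-x))/(6L³EI)  [x>a] = -2·2²·(6-3)²·(3·4·6-(3·4+2)·(6-3))/(6·6³·2000) = -1/1200 m
Superposition: y = Σ y_i = -9619/300000 m ≈ -0.032063 m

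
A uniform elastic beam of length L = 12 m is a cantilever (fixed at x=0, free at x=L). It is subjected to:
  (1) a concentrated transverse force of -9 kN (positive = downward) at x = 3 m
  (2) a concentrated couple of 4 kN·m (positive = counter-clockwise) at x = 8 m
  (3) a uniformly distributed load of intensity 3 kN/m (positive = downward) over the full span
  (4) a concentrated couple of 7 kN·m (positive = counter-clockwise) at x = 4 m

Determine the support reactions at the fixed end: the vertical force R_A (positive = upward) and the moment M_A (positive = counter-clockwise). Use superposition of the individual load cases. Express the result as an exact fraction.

R_A = 27 kN, M_A = 178 kN·m

Load 1 — point force P=-9 kN at a=3 m (b=L-a=9):
  R_A = P = (-9) = -9 kN
  M_A = Pa = (-9)·3 = -27 kN·m
Load 2 — applied couple M₀=4 kN·m at a=8 m (b=L-a=4):
  R_A = 0 kN
  M_A = -M₀ = -4 kN·m
Load 3 — uniform load w=3 kN/m over full span:
  R_A = wL = 3·12 = 36 kN
  M_A = wL²/2 = 3·12²/2 = 216 kN·m
Load 4 — applied couple M₀=7 kN·m at a=4 m (b=L-a=8):
  R_A = 0 kN
  M_A = -M₀ = -7 kN·m
Superposition: R_A = 27 kN, M_A = 178 kN·m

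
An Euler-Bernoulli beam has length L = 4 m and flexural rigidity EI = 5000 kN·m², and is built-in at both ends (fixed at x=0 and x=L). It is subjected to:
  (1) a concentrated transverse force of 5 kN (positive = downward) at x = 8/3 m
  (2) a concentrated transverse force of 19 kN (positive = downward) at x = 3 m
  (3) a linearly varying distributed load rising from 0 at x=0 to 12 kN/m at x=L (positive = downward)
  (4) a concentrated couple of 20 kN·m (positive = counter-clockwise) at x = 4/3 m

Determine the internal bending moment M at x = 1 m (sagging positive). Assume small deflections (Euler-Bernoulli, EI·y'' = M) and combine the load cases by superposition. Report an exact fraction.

Load 1 — point force P=5 kN at a=8/3 m (b=L-a=4/3):
  M_1 = Pb²(3a+b)x/L³ - Pab²/L²  [x≤a] = 5·(4/3)²·(3·(8/3)+(4/3))·1/4³ - 5·(8/3)·(4/3)²/4² = -5/27 kN·m
Load 2 — point force P=19 kN at a=3 m (b=L-a=1):
  M_2 = Pb²(3a+b)x/L³ - Pab²/L²  [x≤a] = 19·1²·(3·3+1)·1/4³ - 19·3·1²/4² = -19/32 kN·m
Load 3 — triangular load w₀=12 kN/m (0→w₀ over full span):
  M_3 = 3w₀Lx/20 - w₀L²/30 - w₀x³/(6L) = 3·12·4·1/20 - 12·4²/30 - 12·1³/(6·4) = 3/10 kN·m
Load 4 — applied couple M₀=20 kN·m at a=4/3 m (b=L-a=8/3):
  M_4 = R_Ax - M_A  [x≤a] with R_A=20/3, M_A=0 = (20/3)·1 - 0 = 20/3 kN·m
Superposition: M = Σ M_i = 26731/4320 kN·m ≈ 6.187731 kN·m

M(1) = 26731/4320 kN·m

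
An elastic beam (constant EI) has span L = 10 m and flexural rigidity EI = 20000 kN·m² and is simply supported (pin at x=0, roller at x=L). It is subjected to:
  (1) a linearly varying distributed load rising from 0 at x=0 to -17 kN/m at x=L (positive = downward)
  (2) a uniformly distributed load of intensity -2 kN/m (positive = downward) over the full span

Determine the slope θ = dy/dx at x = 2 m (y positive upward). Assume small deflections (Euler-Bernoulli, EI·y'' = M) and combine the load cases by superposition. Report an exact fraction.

Load 1 — triangular load w₀=-17 kN/m (0→w₀ over full span):
  θ_1 = -w₀(7L⁴-30L²x²+15x⁴)/(360LEI) = -(-17)·(7·10⁴-30·10²·2²+15·2⁴)/(360·10·20000) = 1547/112500 rad
Load 2 — uniform load w=-2 kN/m over full span:
  θ_2 = -w(L³-6Lx²+4x³)/(24EI) = -(-2)·(10³-6·10·2²+4·2³)/(24·20000) = 33/10000 rad
Superposition: θ = Σ θ_i = 7673/450000 rad ≈ 0.017051 rad

θ(2) = 7673/450000 rad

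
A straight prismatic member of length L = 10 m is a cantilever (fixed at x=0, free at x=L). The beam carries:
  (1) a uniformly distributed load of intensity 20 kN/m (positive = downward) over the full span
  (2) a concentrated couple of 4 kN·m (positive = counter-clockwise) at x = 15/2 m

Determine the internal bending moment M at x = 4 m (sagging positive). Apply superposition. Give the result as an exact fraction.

Load 1 — uniform load w=20 kN/m over full span:
  M_1 = -w(L-x)²/2 = -20·(10-4)²/2 = -360 kN·m
Load 2 — applied couple M₀=4 kN·m at a=15/2 m (b=L-a=5/2):
  M_2 = M₀  [x≤a] = 4 = 4 kN·m
Superposition: M = Σ M_i = -356 kN·m ≈ -356.000000 kN·m

M(4) = -356 kN·m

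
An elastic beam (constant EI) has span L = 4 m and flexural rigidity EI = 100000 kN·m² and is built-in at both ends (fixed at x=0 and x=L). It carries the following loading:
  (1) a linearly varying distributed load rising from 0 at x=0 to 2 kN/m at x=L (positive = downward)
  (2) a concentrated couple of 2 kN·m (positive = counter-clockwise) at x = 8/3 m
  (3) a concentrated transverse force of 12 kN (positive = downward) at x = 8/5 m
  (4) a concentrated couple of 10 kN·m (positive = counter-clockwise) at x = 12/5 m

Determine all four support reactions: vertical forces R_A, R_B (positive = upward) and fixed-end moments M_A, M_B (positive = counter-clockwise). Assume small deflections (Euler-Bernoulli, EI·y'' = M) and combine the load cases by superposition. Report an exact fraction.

Load 1 — triangular load w₀=2 kN/m (0→w₀ over full span):
  R_A = 3w₀L/20 = 3·2·4/20 = 6/5 kN
  M_A = w₀L²/30 = 2·4²/30 = 16/15 kN·m
  R_B = 7w₀L/20 = 7·2·4/20 = 14/5 kN
  M_B = -w₀L²/20 = -2·4²/20 = -8/5 kN·m
Load 2 — applied couple M₀=2 kN·m at a=8/3 m (b=L-a=4/3):
  R_A = 6M₀ab/L³ = 6·2·(8/3)·(4/3)/4³ = 2/3 kN
  M_A = M₀b(2a-b)/L² = 2·(4/3)·(2·(8/3)-(4/3))/4² = 2/3 kN·m
  R_B = -6M₀ab/L³ = -6·2·(8/3)·(4/3)/4³ = -2/3 kN
  M_B = M₀a(2b-a)/L² = 2·(8/3)·(2·(4/3)-(8/3))/4² = 0 kN·m
Load 3 — point force P=12 kN at a=8/5 m (b=L-a=12/5):
  R_A = Pb²(3a+b)/L³ = 12·(12/5)²·(3·(8/5)+(12/5))/4³ = 972/125 kN
  M_A = Pab²/L² = 12·(8/5)·(12/5)²/4² = 864/125 kN·m
  R_B = Pa²(a+3b)/L³ = 12·(8/5)²·((8/5)+3·(12/5))/4³ = 528/125 kN
  M_B = -Pa²b/L² = -12·(8/5)²·(12/5)/4² = -576/125 kN·m
Load 4 — applied couple M₀=10 kN·m at a=12/5 m (b=L-a=8/5):
  R_A = 6M₀ab/L³ = 6·10·(12/5)·(8/5)/4³ = 18/5 kN
  M_A = M₀b(2a-b)/L² = 10·(8/5)·(2·(12/5)-(8/5))/4² = 16/5 kN·m
  R_B = -6M₀ab/L³ = -6·10·(12/5)·(8/5)/4³ = -18/5 kN
  M_B = M₀a(2b-a)/L² = 10·(12/5)·(2·(8/5)-(12/5))/4² = 6/5 kN·m
Superposition: R_A = 4966/375 kN, M_A = 4442/375 kN·m, R_B = 1034/375 kN, M_B = -626/125 kN·m

R_A = 4966/375 kN, M_A = 4442/375 kN·m, R_B = 1034/375 kN, M_B = -626/125 kN·m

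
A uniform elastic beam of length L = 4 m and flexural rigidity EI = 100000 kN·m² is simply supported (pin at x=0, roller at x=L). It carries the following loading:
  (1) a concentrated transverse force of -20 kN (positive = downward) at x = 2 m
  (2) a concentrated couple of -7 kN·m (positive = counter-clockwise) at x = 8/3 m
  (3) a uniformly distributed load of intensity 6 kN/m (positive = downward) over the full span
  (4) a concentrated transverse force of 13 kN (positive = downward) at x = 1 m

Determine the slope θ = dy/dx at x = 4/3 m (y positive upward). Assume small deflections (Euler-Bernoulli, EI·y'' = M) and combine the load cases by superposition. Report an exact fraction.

Load 1 — point force P=-20 kN at a=2 m (b=L-a=2):
  θ_1 = -Pb(L²-b²-3x²)/(6LEI)  [x≤a] = -(-20)·2·(4²-2²-3·(4/3)²)/(6·4·100000) = 1/9000 rad
Load 2 — applied couple M₀=-7 kN·m at a=8/3 m (b=L-a=4/3):
  θ_2 = (M₀x²/(2L)+C₁)/EI  [x≤a] with C₁=M₀(3b²-L²)/(6L)=28/9 = ((-7)·(4/3)²/(2·4)+(28/9))/100000 = 7/450000 rad
Load 3 — uniform load w=6 kN/m over full span:
  θ_3 = -w(L³-6Lx²+4x³)/(24EI) = -6·(4³-6·4·(4/3)²+4·(4/3)³)/(24·100000) = -13/168750 rad
Load 4 — point force P=13 kN at a=1 m (b=L-a=3):
  θ_4 = -Pa(2L²-6Lx+3x²+a²)/(6LEI)  [x>a] = -13·1·(2·4²-6·4·(4/3)+3·(4/3)²+1²)/(6·4·100000) = -247/7200000 rad
Superposition: θ = Σ θ_i = 331/21600000 rad ≈ 0.000015 rad

θ(4/3) = 331/21600000 rad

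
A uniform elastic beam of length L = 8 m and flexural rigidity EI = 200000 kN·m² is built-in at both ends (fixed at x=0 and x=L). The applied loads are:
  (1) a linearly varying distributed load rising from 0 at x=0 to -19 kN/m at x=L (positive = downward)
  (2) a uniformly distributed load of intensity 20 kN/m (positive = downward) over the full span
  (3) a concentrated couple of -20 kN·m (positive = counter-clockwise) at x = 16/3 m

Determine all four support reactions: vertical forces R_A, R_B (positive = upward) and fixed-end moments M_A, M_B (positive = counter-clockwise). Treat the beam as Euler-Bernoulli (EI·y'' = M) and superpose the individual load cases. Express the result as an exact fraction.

Load 1 — triangular load w₀=-19 kN/m (0→w₀ over full span):
  R_A = 3w₀L/20 = 3·(-19)·8/20 = -114/5 kN
  M_A = w₀L²/30 = (-19)·8²/30 = -608/15 kN·m
  R_B = 7w₀L/20 = 7·(-19)·8/20 = -266/5 kN
  M_B = -w₀L²/20 = -(-19)·8²/20 = 304/5 kN·m
Load 2 — uniform load w=20 kN/m over full span:
  R_A = wL/2 = 20·8/2 = 80 kN
  M_A = wL²/12 = 20·8²/12 = 320/3 kN·m
  R_B = wL/2 = 20·8/2 = 80 kN
  M_B = -wL²/12 = -20·8²/12 = -320/3 kN·m
Load 3 — applied couple M₀=-20 kN·m at a=16/3 m (b=L-a=8/3):
  R_A = 6M₀ab/L³ = 6·(-20)·(16/3)·(8/3)/8³ = -10/3 kN
  M_A = M₀b(2a-b)/L² = (-20)·(8/3)·(2·(16/3)-(8/3))/8² = -20/3 kN·m
  R_B = -6M₀ab/L³ = -6·(-20)·(16/3)·(8/3)/8³ = 10/3 kN
  M_B = M₀a(2b-a)/L² = (-20)·(16/3)·(2·(8/3)-(16/3))/8² = 0 kN·m
Superposition: R_A = 808/15 kN, M_A = 892/15 kN·m, R_B = 452/15 kN, M_B = -688/15 kN·m

R_A = 808/15 kN, M_A = 892/15 kN·m, R_B = 452/15 kN, M_B = -688/15 kN·m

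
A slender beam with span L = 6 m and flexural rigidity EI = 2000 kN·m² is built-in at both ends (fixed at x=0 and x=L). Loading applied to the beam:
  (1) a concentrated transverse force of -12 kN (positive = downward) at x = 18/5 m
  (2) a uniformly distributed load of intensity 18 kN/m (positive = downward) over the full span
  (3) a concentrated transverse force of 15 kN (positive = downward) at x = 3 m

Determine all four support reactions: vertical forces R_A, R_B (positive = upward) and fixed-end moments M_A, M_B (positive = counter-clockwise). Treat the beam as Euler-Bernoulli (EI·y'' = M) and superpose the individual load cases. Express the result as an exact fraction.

Load 1 — point force P=-12 kN at a=18/5 m (b=L-a=12/5):
  R_A = Pb²(3a+b)/L³ = (-12)·(12/5)²·(3·(18/5)+(12/5))/6³ = -528/125 kN
  M_A = Pab²/L² = (-12)·(18/5)·(12/5)²/6² = -864/125 kN·m
  R_B = Pa²(a+3b)/L³ = (-12)·(18/5)²·((18/5)+3·(12/5))/6³ = -972/125 kN
  M_B = -Pa²b/L² = -(-12)·(18/5)²·(12/5)/6² = 1296/125 kN·m
Load 2 — uniform load w=18 kN/m over full span:
  R_A = wL/2 = 18·6/2 = 54 kN
  M_A = wL²/12 = 18·6²/12 = 54 kN·m
  R_B = wL/2 = 18·6/2 = 54 kN
  M_B = -wL²/12 = -18·6²/12 = -54 kN·m
Load 3 — point force P=15 kN at a=3 m (b=L-a=3):
  R_A = Pb²(3a+b)/L³ = 15·3²·(3·3+3)/6³ = 15/2 kN
  M_A = Pab²/L² = 15·3·3²/6² = 45/4 kN·m
  R_B = Pa²(a+3b)/L³ = 15·3²·(3+3·3)/6³ = 15/2 kN
  M_B = -Pa²b/L² = -15·3²·3/6² = -45/4 kN·m
Superposition: R_A = 14319/250 kN, M_A = 29169/500 kN·m, R_B = 13431/250 kN, M_B = -27441/500 kN·m

R_A = 14319/250 kN, M_A = 29169/500 kN·m, R_B = 13431/250 kN, M_B = -27441/500 kN·m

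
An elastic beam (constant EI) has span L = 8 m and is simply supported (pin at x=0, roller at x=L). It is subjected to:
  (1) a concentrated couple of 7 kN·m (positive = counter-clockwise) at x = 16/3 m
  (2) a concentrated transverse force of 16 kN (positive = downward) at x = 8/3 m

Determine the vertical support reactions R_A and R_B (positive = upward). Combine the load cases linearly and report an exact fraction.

R_A = 277/24 kN, R_B = 107/24 kN

Load 1 — applied couple M₀=7 kN·m at a=16/3 m (b=L-a=8/3):
  R_A = M₀/L = 7/8 kN
  R_B = -M₀/L = -7/8 kN
Load 2 — point force P=16 kN at a=8/3 m (b=L-a=16/3):
  R_A = Pb/L = 16·(16/3)/8 = 32/3 kN
  R_B = Pa/L = 16·(8/3)/8 = 16/3 kN
Superposition: R_A = 277/24 kN, R_B = 107/24 kN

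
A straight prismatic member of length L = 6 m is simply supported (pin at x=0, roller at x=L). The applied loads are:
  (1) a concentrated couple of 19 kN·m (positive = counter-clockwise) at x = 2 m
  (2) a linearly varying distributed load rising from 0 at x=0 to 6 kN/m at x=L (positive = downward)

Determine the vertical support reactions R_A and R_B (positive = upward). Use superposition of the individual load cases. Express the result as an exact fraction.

R_A = 55/6 kN, R_B = 53/6 kN

Load 1 — applied couple M₀=19 kN·m at a=2 m (b=L-a=4):
  R_A = M₀/L = 19/6 kN
  R_B = -M₀/L = -19/6 kN
Load 2 — triangular load w₀=6 kN/m (0→w₀ over full span):
  R_A = w₀L/6 = 6·6/6 = 6 kN
  R_B = w₀L/3 = 6·6/3 = 12 kN
Superposition: R_A = 55/6 kN, R_B = 53/6 kN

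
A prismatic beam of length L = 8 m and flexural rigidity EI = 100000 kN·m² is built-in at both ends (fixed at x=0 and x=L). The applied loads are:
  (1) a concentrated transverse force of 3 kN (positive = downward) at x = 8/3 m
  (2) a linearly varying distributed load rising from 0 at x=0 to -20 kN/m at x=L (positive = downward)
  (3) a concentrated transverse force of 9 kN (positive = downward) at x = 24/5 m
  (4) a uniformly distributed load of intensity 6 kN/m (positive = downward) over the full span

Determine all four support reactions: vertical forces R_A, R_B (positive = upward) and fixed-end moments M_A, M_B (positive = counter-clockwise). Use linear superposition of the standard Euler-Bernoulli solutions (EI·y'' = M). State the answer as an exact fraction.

R_A = 6064/1125 kN, M_A = -224/1125 kN·m, R_B = -28564/1125 kN, M_B = 22336/1125 kN·m

Load 1 — point force P=3 kN at a=8/3 m (b=L-a=16/3):
  R_A = Pb²(3a+b)/L³ = 3·(16/3)²·(3·(8/3)+(16/3))/8³ = 20/9 kN
  M_A = Pab²/L² = 3·(8/3)·(16/3)²/8² = 32/9 kN·m
  R_B = Pa²(a+3b)/L³ = 3·(8/3)²·((8/3)+3·(16/3))/8³ = 7/9 kN
  M_B = -Pa²b/L² = -3·(8/3)²·(16/3)/8² = -16/9 kN·m
Load 2 — triangular load w₀=-20 kN/m (0→w₀ over full span):
  R_A = 3w₀L/20 = 3·(-20)·8/20 = -24 kN
  M_A = w₀L²/30 = (-20)·8²/30 = -128/3 kN·m
  R_B = 7w₀L/20 = 7·(-20)·8/20 = -56 kN
  M_B = -w₀L²/20 = -(-20)·8²/20 = 64 kN·m
Load 3 — point force P=9 kN at a=24/5 m (b=L-a=16/5):
  R_A = Pb²(3a+b)/L³ = 9·(16/5)²·(3·(24/5)+(16/5))/8³ = 396/125 kN
  M_A = Pab²/L² = 9·(24/5)·(16/5)²/8² = 864/125 kN·m
  R_B = Pa²(a+3b)/L³ = 9·(24/5)²·((24/5)+3·(16/5))/8³ = 729/125 kN
  M_B = -Pa²b/L² = -9·(24/5)²·(16/5)/8² = -1296/125 kN·m
Load 4 — uniform load w=6 kN/m over full span:
  R_A = wL/2 = 6·8/2 = 24 kN
  M_A = wL²/12 = 6·8²/12 = 32 kN·m
  R_B = wL/2 = 6·8/2 = 24 kN
  M_B = -wL²/12 = -6·8²/12 = -32 kN·m
Superposition: R_A = 6064/1125 kN, M_A = -224/1125 kN·m, R_B = -28564/1125 kN, M_B = 22336/1125 kN·m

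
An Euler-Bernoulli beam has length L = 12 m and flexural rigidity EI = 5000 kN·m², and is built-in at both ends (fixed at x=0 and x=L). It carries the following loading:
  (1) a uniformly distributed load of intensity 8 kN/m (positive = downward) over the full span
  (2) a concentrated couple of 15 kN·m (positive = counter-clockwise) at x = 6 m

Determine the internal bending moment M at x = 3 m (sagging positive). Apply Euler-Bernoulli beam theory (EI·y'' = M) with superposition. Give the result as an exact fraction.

Load 1 — uniform load w=8 kN/m over full span:
  M_1 = wLx/2 - wL²/12 - wx²/2 = 8·12·3/2 - 8·12²/12 - 8·3²/2 = 12 kN·m
Load 2 — applied couple M₀=15 kN·m at a=6 m (b=L-a=6):
  M_2 = R_Ax - M_A  [x≤a] with R_A=15/8, M_A=15/4 = (15/8)·3 - (15/4) = 15/8 kN·m
Superposition: M = Σ M_i = 111/8 kN·m ≈ 13.875000 kN·m

M(3) = 111/8 kN·m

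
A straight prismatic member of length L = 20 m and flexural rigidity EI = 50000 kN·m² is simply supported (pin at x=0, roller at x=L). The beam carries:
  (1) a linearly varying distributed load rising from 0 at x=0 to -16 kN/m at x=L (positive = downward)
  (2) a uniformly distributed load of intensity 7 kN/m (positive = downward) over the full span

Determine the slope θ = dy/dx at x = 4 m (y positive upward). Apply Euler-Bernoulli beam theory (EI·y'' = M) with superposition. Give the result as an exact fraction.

θ(4) = 1253/281250 rad

Load 1 — triangular load w₀=-16 kN/m (0→w₀ over full span):
  θ_1 = -w₀(7L⁴-30L²x²+15x⁴)/(360LEI) = -(-16)·(7·20⁴-30·20²·4²+15·4⁴)/(360·20·50000) = 5824/140625 rad
Load 2 — uniform load w=7 kN/m over full span:
  θ_2 = -w(L³-6Lx²+4x³)/(24EI) = -7·(20³-6·20·4²+4·4³)/(24·50000) = -231/6250 rad
Superposition: θ = Σ θ_i = 1253/281250 rad ≈ 0.004455 rad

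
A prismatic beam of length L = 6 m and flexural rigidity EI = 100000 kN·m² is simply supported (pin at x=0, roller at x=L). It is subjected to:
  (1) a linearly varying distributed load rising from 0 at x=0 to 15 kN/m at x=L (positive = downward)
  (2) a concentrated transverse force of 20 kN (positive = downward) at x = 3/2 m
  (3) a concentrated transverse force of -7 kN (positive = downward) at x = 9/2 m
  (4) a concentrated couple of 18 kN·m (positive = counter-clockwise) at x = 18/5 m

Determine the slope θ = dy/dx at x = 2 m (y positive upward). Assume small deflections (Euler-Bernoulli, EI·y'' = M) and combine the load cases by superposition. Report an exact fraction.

θ(2) = -104539/240000000 rad

Load 1 — triangular load w₀=15 kN/m (0→w₀ over full span):
  θ_1 = -w₀(7L⁴-30L²x²+15x⁴)/(360LEI) = -15·(7·6⁴-30·6²·2²+15·2⁴)/(360·6·100000) = -13/37500 rad
Load 2 — point force P=20 kN at a=3/2 m (b=L-a=9/2):
  θ_2 = -Pa(2L²-6Lx+3x²+a²)/(6LEI)  [x>a] = -20·(3/2)·(2·6²-6·6·2+3·2²+(3/2)²)/(6·6·100000) = -19/160000 rad
Load 3 — point force P=-7 kN at a=9/2 m (b=L-a=3/2):
  θ_3 = -Pb(L²-b²-3x²)/(6LEI)  [x≤a] = -(-7)·(3/2)·(6²-(3/2)²-3·2²)/(6·6·100000) = 203/3200000 rad
Load 4 — applied couple M₀=18 kN·m at a=18/5 m (b=L-a=12/5):
  θ_4 = (M₀x²/(2L)+C₁)/EI  [x≤a] with C₁=M₀(3b²-L²)/(6L)=-234/25 = (18·2²/(2·6)+(-234/25))/100000 = -21/625000 rad
Superposition: θ = Σ θ_i = -104539/240000000 rad ≈ -0.000436 rad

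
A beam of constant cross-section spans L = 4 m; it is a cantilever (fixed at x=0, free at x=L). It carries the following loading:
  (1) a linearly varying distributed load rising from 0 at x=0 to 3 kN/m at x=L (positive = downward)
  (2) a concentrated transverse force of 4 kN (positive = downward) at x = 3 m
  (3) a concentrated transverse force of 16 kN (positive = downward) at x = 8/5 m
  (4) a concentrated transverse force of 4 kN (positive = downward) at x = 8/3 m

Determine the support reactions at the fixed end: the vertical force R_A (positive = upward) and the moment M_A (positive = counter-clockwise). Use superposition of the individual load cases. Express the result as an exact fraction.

R_A = 30 kN, M_A = 964/15 kN·m

Load 1 — triangular load w₀=3 kN/m (0→w₀ over full span):
  R_A = w₀L/2 = 3·4/2 = 6 kN
  M_A = w₀L²/3 = 3·4²/3 = 16 kN·m
Load 2 — point force P=4 kN at a=3 m (b=L-a=1):
  R_A = P = 4 kN
  M_A = Pa = 4·3 = 12 kN·m
Load 3 — point force P=16 kN at a=8/5 m (b=L-a=12/5):
  R_A = P = 16 kN
  M_A = Pa = 16·(8/5) = 128/5 kN·m
Load 4 — point force P=4 kN at a=8/3 m (b=L-a=4/3):
  R_A = P = 4 kN
  M_A = Pa = 4·(8/3) = 32/3 kN·m
Superposition: R_A = 30 kN, M_A = 964/15 kN·m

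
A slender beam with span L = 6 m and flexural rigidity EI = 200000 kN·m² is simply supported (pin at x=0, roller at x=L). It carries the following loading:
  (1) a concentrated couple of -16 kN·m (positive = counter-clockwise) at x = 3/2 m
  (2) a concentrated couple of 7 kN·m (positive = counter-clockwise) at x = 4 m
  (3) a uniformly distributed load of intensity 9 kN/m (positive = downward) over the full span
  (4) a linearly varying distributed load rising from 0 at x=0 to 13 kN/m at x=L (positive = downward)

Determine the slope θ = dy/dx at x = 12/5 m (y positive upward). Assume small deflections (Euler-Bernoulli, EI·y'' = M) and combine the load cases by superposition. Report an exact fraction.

Load 1 — applied couple M₀=-16 kN·m at a=3/2 m (b=L-a=9/2):
  θ_1 = (M₀x²/(2L)-M₀(x-a)+C₁)/EI  [x>a] with C₁=M₀(3b²-L²)/(6L)=-11 = ((-16)·(12/5)²/(2·6)-(-16)·((12/5)-(3/2))+(-11))/200000 = -107/5000000 rad
Load 2 — applied couple M₀=7 kN·m at a=4 m (b=L-a=2):
  θ_2 = (M₀x²/(2L)+C₁)/EI  [x≤a] with C₁=M₀(3b²-L²)/(6L)=-14/3 = (7·(12/5)²/(2·6)+(-14/3))/200000 = -49/7500000 rad
Load 3 — uniform load w=9 kN/m over full span:
  θ_3 = -w(L³-6Lx²+4x³)/(24EI) = -9·(6³-6·6·(12/5)²+4·(12/5)³)/(24·200000) = -2997/25000000 rad
Load 4 — triangular load w₀=13 kN/m (0→w₀ over full span):
  θ_4 = -w₀(7L⁴-30L²x²+15x⁴)/(360LEI) = -13·(7·6⁴-30·6²·(12/5)²+15·(12/5)⁴)/(360·6·200000) = -12597/125000000 rad
Superposition: θ = Σ θ_i = -93221/375000000 rad ≈ -0.000249 rad

θ(12/5) = -93221/375000000 rad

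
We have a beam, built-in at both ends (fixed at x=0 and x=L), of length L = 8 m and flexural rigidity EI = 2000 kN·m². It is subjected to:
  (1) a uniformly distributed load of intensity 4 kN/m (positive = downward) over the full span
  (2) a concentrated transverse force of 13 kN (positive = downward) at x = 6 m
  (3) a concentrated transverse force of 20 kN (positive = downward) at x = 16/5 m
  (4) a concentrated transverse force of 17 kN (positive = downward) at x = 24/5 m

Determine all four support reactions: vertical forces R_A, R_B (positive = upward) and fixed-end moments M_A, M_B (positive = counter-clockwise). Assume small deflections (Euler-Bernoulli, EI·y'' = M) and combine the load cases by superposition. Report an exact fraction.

Load 1 — uniform load w=4 kN/m over full span:
  R_A = wL/2 = 4·8/2 = 16 kN
  M_A = wL²/12 = 4·8²/12 = 64/3 kN·m
  R_B = wL/2 = 4·8/2 = 16 kN
  M_B = -wL²/12 = -4·8²/12 = -64/3 kN·m
Load 2 — point force P=13 kN at a=6 m (b=L-a=2):
  R_A = Pb²(3a+b)/L³ = 13·2²·(3·6+2)/8³ = 65/32 kN
  M_A = Pab²/L² = 13·6·2²/8² = 39/8 kN·m
  R_B = Pa²(a+3b)/L³ = 13·6²·(6+3·2)/8³ = 351/32 kN
  M_B = -Pa²b/L² = -13·6²·2/8² = -117/8 kN·m
Load 3 — point force P=20 kN at a=16/5 m (b=L-a=24/5):
  R_A = Pb²(3a+b)/L³ = 20·(24/5)²·(3·(16/5)+(24/5))/8³ = 324/25 kN
  M_A = Pab²/L² = 20·(16/5)·(24/5)²/8² = 576/25 kN·m
  R_B = Pa²(a+3b)/L³ = 20·(16/5)²·((16/5)+3·(24/5))/8³ = 176/25 kN
  M_B = -Pa²b/L² = -20·(16/5)²·(24/5)/8² = -384/25 kN·m
Load 4 — point force P=17 kN at a=24/5 m (b=L-a=16/5):
  R_A = Pb²(3a+b)/L³ = 17·(16/5)²·(3·(24/5)+(16/5))/8³ = 748/125 kN
  M_A = Pab²/L² = 17·(24/5)·(16/5)²/8² = 1632/125 kN·m
  R_B = Pa²(a+3b)/L³ = 17·(24/5)²·((24/5)+3·(16/5))/8³ = 1377/125 kN
  M_B = -Pa²b/L² = -17·(24/5)²·(16/5)/8² = -2448/125 kN·m
Superposition: R_A = 147901/4000 kN, M_A = 186913/3000 kN·m, R_B = 180099/4000 kN, M_B = -212707/3000 kN·m

R_A = 147901/4000 kN, M_A = 186913/3000 kN·m, R_B = 180099/4000 kN, M_B = -212707/3000 kN·m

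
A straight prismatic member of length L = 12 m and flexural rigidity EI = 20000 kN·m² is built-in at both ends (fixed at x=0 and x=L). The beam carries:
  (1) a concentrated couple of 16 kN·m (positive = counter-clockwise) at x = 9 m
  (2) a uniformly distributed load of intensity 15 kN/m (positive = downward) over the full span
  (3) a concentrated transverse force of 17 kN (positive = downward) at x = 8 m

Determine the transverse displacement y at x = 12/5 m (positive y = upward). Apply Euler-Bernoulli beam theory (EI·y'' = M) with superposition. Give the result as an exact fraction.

y(12/5) = -17629/937500 m

Load 1 — applied couple M₀=16 kN·m at a=9 m (b=L-a=3):
  y_1 = (R_Ax³/6 - M_Ax²/2)/EI  [x≤a] with R_A=3/2, M_A=5 = ((3/2)·(12/5)³/6 - 5·(12/5)²/2)/20000 = -171/312500 m
Load 2 — uniform load w=15 kN/m over full span:
  y_2 = -wx²(L-x)²/(24EI) = -15·(12/5)²·(12-(12/5))²/(24·20000) = -1296/78125 m
Load 3 — point force P=17 kN at a=8 m (b=L-a=4):
  y_3 = -Pb²x²(3aL-(3a+b)x)/(6L³EI)  [x≤a] = -17·4²·(12/5)²·(3·8·12-(3·8+4)·(12/5))/(6·12³·20000) = -391/234375 m
Superposition: y = Σ y_i = -17629/937500 m ≈ -0.018804 m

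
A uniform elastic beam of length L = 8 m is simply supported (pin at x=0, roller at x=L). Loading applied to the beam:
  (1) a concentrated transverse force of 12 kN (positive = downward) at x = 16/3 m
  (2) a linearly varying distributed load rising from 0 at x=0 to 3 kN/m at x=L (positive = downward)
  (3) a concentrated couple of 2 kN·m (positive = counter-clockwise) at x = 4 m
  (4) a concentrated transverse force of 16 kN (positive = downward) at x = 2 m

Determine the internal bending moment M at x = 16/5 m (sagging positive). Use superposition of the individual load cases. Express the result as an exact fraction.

Load 1 — point force P=12 kN at a=16/3 m (b=L-a=8/3):
  M_1 = Pbx/L  [x≤a] = 12·(8/3)·(16/5)/8 = 64/5 kN·m
Load 2 — triangular load w₀=3 kN/m (0→w₀ over full span):
  M_2 = w₀Lx/6 - w₀x³/(6L) = 3·8·(16/5)/6 - 3·(16/5)³/(6·8) = 1344/125 kN·m
Load 3 — applied couple M₀=2 kN·m at a=4 m (b=L-a=4):
  M_3 = M₀x/L  [x≤a] = 2·(16/5)/8 = 4/5 kN·m
Load 4 — point force P=16 kN at a=2 m (b=L-a=6):
  M_4 = Pa(L-x)/L  [x>a] = 16·2·(8-(16/5))/8 = 96/5 kN·m
Superposition: M = Σ M_i = 5444/125 kN·m ≈ 43.552000 kN·m

M(16/5) = 5444/125 kN·m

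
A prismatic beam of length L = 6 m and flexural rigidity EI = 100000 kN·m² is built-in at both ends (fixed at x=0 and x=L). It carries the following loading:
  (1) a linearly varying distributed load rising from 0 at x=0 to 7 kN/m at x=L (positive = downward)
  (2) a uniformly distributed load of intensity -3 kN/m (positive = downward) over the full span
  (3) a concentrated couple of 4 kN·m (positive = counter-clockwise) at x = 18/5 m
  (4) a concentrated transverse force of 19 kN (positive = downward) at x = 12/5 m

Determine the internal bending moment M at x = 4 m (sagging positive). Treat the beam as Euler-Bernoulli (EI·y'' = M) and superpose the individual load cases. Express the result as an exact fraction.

Load 1 — triangular load w₀=7 kN/m (0→w₀ over full span):
  M_1 = 3w₀Lx/20 - w₀L²/30 - w₀x³/(6L) = 3·7·6·4/20 - 7·6²/30 - 7·4³/(6·6) = 196/45 kN·m
Load 2 — uniform load w=-3 kN/m over full span:
  M_2 = wLx/2 - wL²/12 - wx²/2 = (-3)·6·4/2 - (-3)·6²/12 - (-3)·4²/2 = -3 kN·m
Load 3 — applied couple M₀=4 kN·m at a=18/5 m (b=L-a=12/5):
  M_3 = R_Ax - M_A - M₀  [x>a] with R_A=24/25, M_A=32/25 = (24/25)·4 - (32/25) - 4 = -36/25 kN·m
Load 4 — point force P=19 kN at a=12/5 m (b=L-a=18/5):
  M_4 = Pa²(a+3b)(L-x)/L³ - Pa²b/L²  [x>a] = 19·(12/5)²·((12/5)+3·(18/5))·(6-4)/6³ - 19·(12/5)²·(18/5)/6² = 304/125 kN·m
Superposition: M = Σ M_i = 2641/1125 kN·m ≈ 2.347556 kN·m

M(4) = 2641/1125 kN·m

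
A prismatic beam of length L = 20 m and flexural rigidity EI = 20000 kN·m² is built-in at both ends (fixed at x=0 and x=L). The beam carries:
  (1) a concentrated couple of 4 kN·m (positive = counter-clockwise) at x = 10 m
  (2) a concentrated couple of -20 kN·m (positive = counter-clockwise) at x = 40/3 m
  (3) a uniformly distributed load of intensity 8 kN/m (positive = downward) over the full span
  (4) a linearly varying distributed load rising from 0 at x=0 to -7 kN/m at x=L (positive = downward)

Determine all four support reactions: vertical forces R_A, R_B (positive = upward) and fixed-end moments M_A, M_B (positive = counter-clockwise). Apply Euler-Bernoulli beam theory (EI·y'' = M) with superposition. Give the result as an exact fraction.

R_A = 1739/30 kN, M_A = 503/3 kN·m, R_B = 961/30 kN, M_B = -377/3 kN·m

Load 1 — applied couple M₀=4 kN·m at a=10 m (b=L-a=10):
  R_A = 6M₀ab/L³ = 6·4·10·10/20³ = 3/10 kN
  M_A = M₀b(2a-b)/L² = 4·10·(2·10-10)/20² = 1 kN·m
  R_B = -6M₀ab/L³ = -6·4·10·10/20³ = -3/10 kN
  M_B = M₀a(2b-a)/L² = 4·10·(2·10-10)/20² = 1 kN·m
Load 2 — applied couple M₀=-20 kN·m at a=40/3 m (b=L-a=20/3):
  R_A = 6M₀ab/L³ = 6·(-20)·(40/3)·(20/3)/20³ = -4/3 kN
  M_A = M₀b(2a-b)/L² = (-20)·(20/3)·(2·(40/3)-(20/3))/20² = -20/3 kN·m
  R_B = -6M₀ab/L³ = -6·(-20)·(40/3)·(20/3)/20³ = 4/3 kN
  M_B = M₀a(2b-a)/L² = (-20)·(40/3)·(2·(20/3)-(40/3))/20² = 0 kN·m
Load 3 — uniform load w=8 kN/m over full span:
  R_A = wL/2 = 8·20/2 = 80 kN
  M_A = wL²/12 = 8·20²/12 = 800/3 kN·m
  R_B = wL/2 = 8·20/2 = 80 kN
  M_B = -wL²/12 = -8·20²/12 = -800/3 kN·m
Load 4 — triangular load w₀=-7 kN/m (0→w₀ over full span):
  R_A = 3w₀L/20 = 3·(-7)·20/20 = -21 kN
  M_A = w₀L²/30 = (-7)·20²/30 = -280/3 kN·m
  R_B = 7w₀L/20 = 7·(-7)·20/20 = -49 kN
  M_B = -w₀L²/20 = -(-7)·20²/20 = 140 kN·m
Superposition: R_A = 1739/30 kN, M_A = 503/3 kN·m, R_B = 961/30 kN, M_B = -377/3 kN·m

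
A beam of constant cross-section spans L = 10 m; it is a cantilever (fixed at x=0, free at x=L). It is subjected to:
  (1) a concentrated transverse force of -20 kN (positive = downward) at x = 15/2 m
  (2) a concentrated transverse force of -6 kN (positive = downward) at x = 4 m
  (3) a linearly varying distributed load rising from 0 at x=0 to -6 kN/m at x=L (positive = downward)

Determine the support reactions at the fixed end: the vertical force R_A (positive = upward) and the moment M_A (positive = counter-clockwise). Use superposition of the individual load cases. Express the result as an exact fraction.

R_A = -56 kN, M_A = -374 kN·m

Load 1 — point force P=-20 kN at a=15/2 m (b=L-a=5/2):
  R_A = P = (-20) = -20 kN
  M_A = Pa = (-20)·(15/2) = -150 kN·m
Load 2 — point force P=-6 kN at a=4 m (b=L-a=6):
  R_A = P = (-6) = -6 kN
  M_A = Pa = (-6)·4 = -24 kN·m
Load 3 — triangular load w₀=-6 kN/m (0→w₀ over full span):
  R_A = w₀L/2 = (-6)·10/2 = -30 kN
  M_A = w₀L²/3 = (-6)·10²/3 = -200 kN·m
Superposition: R_A = -56 kN, M_A = -374 kN·m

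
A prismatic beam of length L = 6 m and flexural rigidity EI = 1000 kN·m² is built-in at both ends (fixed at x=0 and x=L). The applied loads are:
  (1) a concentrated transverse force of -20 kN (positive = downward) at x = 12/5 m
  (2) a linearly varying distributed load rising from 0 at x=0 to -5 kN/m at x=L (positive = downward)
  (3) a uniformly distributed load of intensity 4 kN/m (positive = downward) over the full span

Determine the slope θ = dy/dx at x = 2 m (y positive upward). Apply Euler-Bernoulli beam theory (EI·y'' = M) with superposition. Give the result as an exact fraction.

Load 1 — point force P=-20 kN at a=12/5 m (b=L-a=18/5):
  θ_1 = -Pb²x(2aL-(3a+b)x)/(2L³EI)  [x≤a] = -(-20)·(18/5)²·2·(2·(12/5)·6-(3·(12/5)+(18/5))·2)/(2·6³·1000) = 27/3125 rad
Load 2 — triangular load w₀=-5 kN/m (0→w₀ over full span):
  θ_2 = -w₀(2x(L-x)(L-2x)(x+2L)+x²(L-x)²)/(120LEI) = -(-5)·(2·2·(6-2)·(6-2·2)·(2+2·6)+2²·(6-2)²)/(120·6·1000) = 4/1125 rad
Load 3 — uniform load w=4 kN/m over full span:
  θ_3 = -wx(L-x)(L-2x)/(12EI) = -4·2·(6-2)·(6-2·2)/(12·1000) = -2/375 rad
Superposition: θ = Σ θ_i = 193/28125 rad ≈ 0.006862 rad

θ(2) = 193/28125 rad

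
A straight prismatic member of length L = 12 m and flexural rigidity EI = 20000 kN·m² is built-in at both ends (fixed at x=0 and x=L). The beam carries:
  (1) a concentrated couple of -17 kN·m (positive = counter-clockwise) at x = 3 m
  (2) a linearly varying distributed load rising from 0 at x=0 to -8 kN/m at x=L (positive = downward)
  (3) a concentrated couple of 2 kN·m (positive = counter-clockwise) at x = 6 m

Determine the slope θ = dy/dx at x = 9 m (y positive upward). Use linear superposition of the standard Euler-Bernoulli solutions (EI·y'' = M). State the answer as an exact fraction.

Load 1 — applied couple M₀=-17 kN·m at a=3 m (b=L-a=9):
  θ_1 = (R_Ax²/2 - M_Ax - M₀(x-a))/EI  [x>a] with R_A=-51/32, M_A=51/16 = ((-51/32)·9²/2 - (51/16)·9 - (-17)·(9-3))/20000 = 561/1280000 rad
Load 2 — triangular load w₀=-8 kN/m (0→w₀ over full span):
  θ_2 = -w₀(2x(L-x)(L-2x)(x+2L)+x²(L-x)²)/(120LEI) = -(-8)·(2·9·(12-9)·(12-2·9)·(9+2·12)+9²·(12-9)²)/(120·12·20000) = -1107/400000 rad
Load 3 — applied couple M₀=2 kN·m at a=6 m (b=L-a=6):
  θ_3 = (R_Ax²/2 - M_Ax - M₀(x-a))/EI  [x>a] with R_A=1/4, M_A=1/2 = ((1/4)·9²/2 - (1/2)·9 - 2·(9-6))/20000 = -3/160000 rad
Superposition: θ = Σ θ_i = -15027/6400000 rad ≈ -0.002348 rad

θ(9) = -15027/6400000 rad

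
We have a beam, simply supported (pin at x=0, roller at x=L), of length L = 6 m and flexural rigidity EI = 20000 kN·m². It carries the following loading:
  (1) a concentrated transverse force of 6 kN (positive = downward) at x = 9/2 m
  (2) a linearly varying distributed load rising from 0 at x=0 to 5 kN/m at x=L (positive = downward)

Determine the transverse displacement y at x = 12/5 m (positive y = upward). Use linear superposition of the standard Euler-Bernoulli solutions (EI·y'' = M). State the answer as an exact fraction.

Load 1 — point force P=6 kN at a=9/2 m (b=L-a=3/2):
  y_1 = -Pbx(L²-b²-x²)/(6LEI)  [x≤a] = -6·(3/2)·(12/5)·(6²-(3/2)²-(12/5)²)/(6·6·20000) = -8397/10000000 m
Load 2 — triangular load w₀=5 kN/m (0→w₀ over full span):
  y_2 = -w₀x(7L⁴-10L²x²+3x⁴)/(360LEI) = -5·(12/5)·(7·6⁴-10·6²·(12/5)²+3·(12/5)⁴)/(360·6·20000) = -30807/15625000 m
Superposition: y = Σ y_i = -702837/250000000 m ≈ -0.002811 m

y(12/5) = -702837/250000000 m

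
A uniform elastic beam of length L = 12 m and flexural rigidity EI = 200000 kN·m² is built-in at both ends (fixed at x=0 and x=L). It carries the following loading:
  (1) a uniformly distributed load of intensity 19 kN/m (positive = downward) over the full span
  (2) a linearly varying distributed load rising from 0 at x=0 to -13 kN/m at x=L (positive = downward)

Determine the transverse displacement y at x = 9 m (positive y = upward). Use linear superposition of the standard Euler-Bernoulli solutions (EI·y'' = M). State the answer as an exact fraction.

Load 1 — uniform load w=19 kN/m over full span:
  y_1 = -wx²(L-x)²/(24EI) = -19·9²·(12-9)²/(24·200000) = -4617/1600000 m
Load 2 — triangular load w₀=-13 kN/m (0→w₀ over full span):
  y_2 = -w₀x²(L-x)²(x+2L)/(120LEI) = -(-13)·9²·(12-9)²·(9+2·12)/(120·12·200000) = 34749/32000000 m
Superposition: y = Σ y_i = -57591/32000000 m ≈ -0.001800 m

y(9) = -57591/32000000 m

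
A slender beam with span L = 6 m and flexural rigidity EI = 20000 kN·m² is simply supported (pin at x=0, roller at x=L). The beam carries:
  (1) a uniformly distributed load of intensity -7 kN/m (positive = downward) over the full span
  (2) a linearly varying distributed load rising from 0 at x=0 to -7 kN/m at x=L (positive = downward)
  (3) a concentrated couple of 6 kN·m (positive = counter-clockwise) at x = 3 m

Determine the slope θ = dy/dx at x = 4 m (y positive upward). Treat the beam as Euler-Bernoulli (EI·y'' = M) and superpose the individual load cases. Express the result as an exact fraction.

Load 1 — uniform load w=-7 kN/m over full span:
  θ_1 = -w(L³-6Lx²+4x³)/(24EI) = -(-7)·(6³-6·6·4²+4·4³)/(24·20000) = -91/60000 rad
Load 2 — triangular load w₀=-7 kN/m (0→w₀ over full span):
  θ_2 = -w₀(7L⁴-30L²x²+15x⁴)/(360LEI) = -(-7)·(7·6⁴-30·6²·4²+15·4⁴)/(360·6·20000) = -637/900000 rad
Load 3 — applied couple M₀=6 kN·m at a=3 m (b=L-a=3):
  θ_3 = (M₀x²/(2L)-M₀(x-a)+C₁)/EI  [x>a] with C₁=M₀(3b²-L²)/(6L)=-3/2 = (6·4²/(2·6)-6·(4-3)+(-3/2))/20000 = 1/40000 rad
Superposition: θ = Σ θ_i = -3959/1800000 rad ≈ -0.002199 rad

θ(4) = -3959/1800000 rad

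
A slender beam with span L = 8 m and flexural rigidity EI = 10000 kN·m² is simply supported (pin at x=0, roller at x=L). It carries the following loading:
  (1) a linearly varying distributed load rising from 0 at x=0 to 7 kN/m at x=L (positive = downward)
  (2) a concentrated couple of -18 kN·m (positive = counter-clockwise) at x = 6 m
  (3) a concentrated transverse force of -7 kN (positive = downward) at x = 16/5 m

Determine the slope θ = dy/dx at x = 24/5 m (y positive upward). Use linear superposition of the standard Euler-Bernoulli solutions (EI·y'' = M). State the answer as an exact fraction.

Load 1 — triangular load w₀=7 kN/m (0→w₀ over full span):
  θ_1 = -w₀(7L⁴-30L²x²+15x⁴)/(360LEI) = -7·(7·8⁴-30·8²·(24/5)²+15·(24/5)⁴)/(360·8·10000) = 6496/3515625 rad
Load 2 — applied couple M₀=-18 kN·m at a=6 m (b=L-a=2):
  θ_2 = (M₀x²/(2L)+C₁)/EI  [x≤a] with C₁=M₀(3b²-L²)/(6L)=39/2 = ((-18)·(24/5)²/(2·8)+(39/2))/10000 = -321/500000 rad
Load 3 — point force P=-7 kN at a=16/5 m (b=L-a=24/5):
  θ_3 = -Pa(2L²-6Lx+3x²+a²)/(6LEI)  [x>a] = -(-7)·(16/5)·(2·8²-6·8·(24/5)+3·(24/5)²+(16/5)²)/(6·8·10000) = -84/78125 rad
Superposition: θ = Σ θ_i = 14687/112500000 rad ≈ 0.000131 rad

θ(24/5) = 14687/112500000 rad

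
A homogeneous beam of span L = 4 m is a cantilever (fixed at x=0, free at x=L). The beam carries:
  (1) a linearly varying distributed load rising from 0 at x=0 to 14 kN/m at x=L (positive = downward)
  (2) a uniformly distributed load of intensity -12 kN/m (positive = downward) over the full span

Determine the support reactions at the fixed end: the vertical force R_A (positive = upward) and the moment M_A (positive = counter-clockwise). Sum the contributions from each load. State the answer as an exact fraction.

Load 1 — triangular load w₀=14 kN/m (0→w₀ over full span):
  R_A = w₀L/2 = 14·4/2 = 28 kN
  M_A = w₀L²/3 = 14·4²/3 = 224/3 kN·m
Load 2 — uniform load w=-12 kN/m over full span:
  R_A = wL = (-12)·4 = -48 kN
  M_A = wL²/2 = (-12)·4²/2 = -96 kN·m
Superposition: R_A = -20 kN, M_A = -64/3 kN·m

R_A = -20 kN, M_A = -64/3 kN·m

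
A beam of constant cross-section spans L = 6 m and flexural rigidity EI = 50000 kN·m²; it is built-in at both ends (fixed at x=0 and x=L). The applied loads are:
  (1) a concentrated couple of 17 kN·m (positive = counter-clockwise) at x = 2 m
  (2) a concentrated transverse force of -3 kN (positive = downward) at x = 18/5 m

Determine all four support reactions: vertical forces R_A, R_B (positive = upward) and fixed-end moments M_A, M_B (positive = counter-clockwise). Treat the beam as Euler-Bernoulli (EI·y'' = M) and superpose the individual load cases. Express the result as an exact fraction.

Load 1 — applied couple M₀=17 kN·m at a=2 m (b=L-a=4):
  R_A = 6M₀ab/L³ = 6·17·2·4/6³ = 34/9 kN
  M_A = M₀b(2a-b)/L² = 17·4·(2·2-4)/6² = 0 kN·m
  R_B = -6M₀ab/L³ = -6·17·2·4/6³ = -34/9 kN
  M_B = M₀a(2b-a)/L² = 17·2·(2·4-2)/6² = 17/3 kN·m
Load 2 — point force P=-3 kN at a=18/5 m (b=L-a=12/5):
  R_A = Pb²(3a+b)/L³ = (-3)·(12/5)²·(3·(18/5)+(12/5))/6³ = -132/125 kN
  M_A = Pab²/L² = (-3)·(18/5)·(12/5)²/6² = -216/125 kN·m
  R_B = Pa²(a+3b)/L³ = (-3)·(18/5)²·((18/5)+3·(12/5))/6³ = -243/125 kN
  M_B = -Pa²b/L² = -(-3)·(18/5)²·(12/5)/6² = 324/125 kN·m
Superposition: R_A = 3062/1125 kN, M_A = -216/125 kN·m, R_B = -6437/1125 kN, M_B = 3097/375 kN·m

R_A = 3062/1125 kN, M_A = -216/125 kN·m, R_B = -6437/1125 kN, M_B = 3097/375 kN·m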